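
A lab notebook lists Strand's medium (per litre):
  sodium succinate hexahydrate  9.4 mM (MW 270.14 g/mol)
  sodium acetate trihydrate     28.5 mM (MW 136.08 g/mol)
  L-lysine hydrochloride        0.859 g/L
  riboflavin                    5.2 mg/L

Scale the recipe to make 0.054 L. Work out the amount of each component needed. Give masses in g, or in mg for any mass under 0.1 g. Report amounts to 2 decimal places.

sodium succinate hexahydrate 0.14 g; sodium acetate trihydrate 0.21 g; L-lysine hydrochloride 46.39 mg; riboflavin 0.28 mg

Scale factor relative to 1 L: 0.054.
sodium succinate hexahydrate: 9.4 mmol/L × 270.14 g/mol × 0.054 L ÷ 1000 = 0.14 g
sodium acetate trihydrate: 28.5 mmol/L × 136.08 g/mol × 0.054 L ÷ 1000 = 0.21 g
L-lysine hydrochloride: 0.859 g/L × 0.054 L = 0.046386 g = 46.39 mg
riboflavin: 5.2 mg/L × 0.054 L = 0.28 mg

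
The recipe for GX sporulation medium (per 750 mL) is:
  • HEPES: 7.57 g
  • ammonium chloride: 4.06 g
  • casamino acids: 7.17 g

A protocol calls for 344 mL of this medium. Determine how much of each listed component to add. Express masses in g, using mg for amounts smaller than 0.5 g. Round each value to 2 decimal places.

Ratio of target to recipe volume: 344 / 750 = 0.458667.
HEPES: 7.57 g × (344 mL / 750 mL) = 3.47 g
ammonium chloride: 4.06 g × (344 mL / 750 mL) = 1.86 g
casamino acids: 7.17 g × (344 mL / 750 mL) = 3.29 g

HEPES 3.47 g; ammonium chloride 1.86 g; casamino acids 3.29 g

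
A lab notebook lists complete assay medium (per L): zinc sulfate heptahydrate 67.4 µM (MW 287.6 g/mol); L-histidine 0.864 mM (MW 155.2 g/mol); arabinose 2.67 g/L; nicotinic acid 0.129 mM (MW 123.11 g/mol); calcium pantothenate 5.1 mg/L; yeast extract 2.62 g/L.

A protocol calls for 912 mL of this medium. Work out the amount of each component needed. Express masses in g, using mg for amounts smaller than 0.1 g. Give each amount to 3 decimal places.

Scale factor relative to 1 L: 0.912.
zinc sulfate heptahydrate: 67.4 µmol/L × 287.6 g/mol × 0.912 L ÷ 1000 = 17.678 mg
L-histidine: 0.864 mmol/L × 155.2 g/mol × 0.912 L ÷ 1000 = 0.122 g
arabinose: 2.67 g/L × 0.912 L = 2.435 g
nicotinic acid: 0.129 mmol/L × 123.11 mg/mmol × 0.912 L = 14.484 mg
calcium pantothenate: 5.1 mg/L × 0.912 L = 4.651 mg
yeast extract: 2.62 g/L × 0.912 L = 2.389 g

zinc sulfate heptahydrate 17.678 mg; L-histidine 0.122 g; arabinose 2.435 g; nicotinic acid 14.484 mg; calcium pantothenate 4.651 mg; yeast extract 2.389 g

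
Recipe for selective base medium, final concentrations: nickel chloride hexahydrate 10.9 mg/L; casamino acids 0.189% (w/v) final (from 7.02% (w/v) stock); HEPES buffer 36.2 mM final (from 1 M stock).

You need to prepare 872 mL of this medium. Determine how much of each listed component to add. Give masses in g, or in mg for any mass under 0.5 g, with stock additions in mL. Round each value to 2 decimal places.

nickel chloride hexahydrate 9.50 mg; casamino acids 23.48 mL; HEPES buffer 31.57 mL

Working volume: 872 mL = 0.872 L.
nickel chloride hexahydrate: 10.9 mg/L × 0.872 L = 9.50 mg
casamino acids: V = C2·V2/C1 = 0.189% ÷ 7.02% × 872 mL = 23.48 mL
HEPES buffer: dilute stock: 36.2 mM × 872 mL ÷ 1000 mM = 31.57 mL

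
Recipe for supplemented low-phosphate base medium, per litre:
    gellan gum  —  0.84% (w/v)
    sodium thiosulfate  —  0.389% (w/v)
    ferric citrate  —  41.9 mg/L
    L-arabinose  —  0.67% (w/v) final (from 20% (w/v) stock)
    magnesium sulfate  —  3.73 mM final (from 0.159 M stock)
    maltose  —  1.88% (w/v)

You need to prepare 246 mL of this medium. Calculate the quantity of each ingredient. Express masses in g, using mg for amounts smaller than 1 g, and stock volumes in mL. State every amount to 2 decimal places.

Target volume = 246 mL = 0.246 L.
gellan gum: 0.84% w/v = 8.4 g/L → 8.4 × 0.246 L = 2.07 g
sodium thiosulfate: 0.389 g per 100 mL × 246 mL ÷ 100 = 0.95694 g = 956.94 mg
ferric citrate: 41.9 mg/L × 0.246 L = 10.31 mg
L-arabinose: C1V1 = C2V2 → 0.67% ÷ 20% × 246 mL = 8.24 mL
magnesium sulfate: V = C2·V2/C1 = 3.73 mM × 246 mL ÷ 159 mM = 5.77 mL
maltose: 1.88% w/v = 18.8 g/L → 18.8 × 0.246 L = 4.62 g

gellan gum 2.07 g; sodium thiosulfate 956.94 mg; ferric citrate 10.31 mg; L-arabinose 8.24 mL; magnesium sulfate 5.77 mL; maltose 4.62 g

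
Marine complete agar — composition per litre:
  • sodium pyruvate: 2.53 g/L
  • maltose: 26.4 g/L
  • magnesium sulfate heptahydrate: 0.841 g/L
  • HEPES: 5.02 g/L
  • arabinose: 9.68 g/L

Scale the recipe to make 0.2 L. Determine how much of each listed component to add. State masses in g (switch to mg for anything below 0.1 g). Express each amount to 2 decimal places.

sodium pyruvate 0.51 g; maltose 5.28 g; magnesium sulfate heptahydrate 0.17 g; HEPES 1.00 g; arabinose 1.94 g

Scale factor relative to 1 L: 0.2.
sodium pyruvate: 2.53 g/L × 0.2 L = 0.51 g
maltose: 26.4 g/L × 0.2 L = 5.28 g
magnesium sulfate heptahydrate: 0.841 g/L × 0.2 L = 0.17 g
HEPES: 5.02 g/L × 0.2 L = 1.00 g
arabinose: 9.68 g/L × 0.2 L = 1.94 g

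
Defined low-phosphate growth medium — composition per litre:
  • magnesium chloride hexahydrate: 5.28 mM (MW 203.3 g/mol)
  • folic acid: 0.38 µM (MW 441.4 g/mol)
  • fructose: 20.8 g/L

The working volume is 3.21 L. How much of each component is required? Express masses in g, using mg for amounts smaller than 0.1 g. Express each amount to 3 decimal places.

magnesium chloride hexahydrate 3.446 g; folic acid 0.538 mg; fructose 66.768 g

Working volume: 3.21 L.
magnesium chloride hexahydrate: 5.28 mmol/L × 203.3 g/mol × 3.21 L ÷ 1000 = 3.446 g
folic acid: 0.38 µmol/L × 441.4 g/mol × 3.21 L ÷ 1000 = 0.538 mg
fructose: 20.8 g/L × 3.21 L = 66.768 g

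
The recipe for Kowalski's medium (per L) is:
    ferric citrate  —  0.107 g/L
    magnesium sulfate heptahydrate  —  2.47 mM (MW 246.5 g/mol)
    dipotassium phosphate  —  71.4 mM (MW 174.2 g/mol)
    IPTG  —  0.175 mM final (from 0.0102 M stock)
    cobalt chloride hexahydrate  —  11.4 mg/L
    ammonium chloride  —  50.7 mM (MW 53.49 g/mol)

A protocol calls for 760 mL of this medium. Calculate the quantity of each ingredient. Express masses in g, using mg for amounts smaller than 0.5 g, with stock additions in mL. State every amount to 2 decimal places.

ferric citrate 81.32 mg; magnesium sulfate heptahydrate 462.73 mg; dipotassium phosphate 9.45 g; IPTG 13.04 mL; cobalt chloride hexahydrate 8.66 mg; ammonium chloride 2.06 g

Scale factor relative to 1 L: 0.76.
ferric citrate: 0.107 g/L × 0.76 L = 0.08132 g = 81.32 mg
magnesium sulfate heptahydrate: 2.47 mmol/L × 246.5 mg/mmol × 0.76 L = 462.73 mg
dipotassium phosphate: 71.4 mmol/L × 174.2 g/mol × 0.76 L ÷ 1000 = 9.45 g
IPTG: dilute stock: 0.175 mM × 760 mL ÷ 10.2 mM = 13.04 mL
cobalt chloride hexahydrate: 11.4 mg/L × 0.76 L = 8.66 mg
ammonium chloride: 50.7 mmol/L × 53.49 g/mol × 0.76 L ÷ 1000 = 2.06 g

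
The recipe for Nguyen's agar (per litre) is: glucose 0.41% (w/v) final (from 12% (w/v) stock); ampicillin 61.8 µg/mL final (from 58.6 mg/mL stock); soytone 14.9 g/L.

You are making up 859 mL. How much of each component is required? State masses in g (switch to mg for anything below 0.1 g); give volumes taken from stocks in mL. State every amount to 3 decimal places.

glucose 29.349 mL; ampicillin 0.906 mL; soytone 12.799 g

Scale factor relative to 1 L: 0.859.
glucose: V = C2·V2/C1 = 0.41% ÷ 12% × 859 mL = 29.349 mL
ampicillin: dilute stock: 61.8 µg/mL × 859 mL ÷ 58600 µg/mL = 0.906 mL
soytone: 14.9 g/L × 0.859 L = 12.799 g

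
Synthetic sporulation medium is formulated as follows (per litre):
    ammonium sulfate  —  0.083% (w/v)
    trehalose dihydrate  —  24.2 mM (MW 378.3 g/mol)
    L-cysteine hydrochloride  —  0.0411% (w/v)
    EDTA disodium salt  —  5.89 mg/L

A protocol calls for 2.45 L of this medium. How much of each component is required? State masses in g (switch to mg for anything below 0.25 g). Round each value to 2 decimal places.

ammonium sulfate 2.03 g; trehalose dihydrate 22.43 g; L-cysteine hydrochloride 1.01 g; EDTA disodium salt 14.43 mg

Working volume: 2.45 L.
ammonium sulfate: 0.083% w/v = 0.83 g/L → 0.83 × 2.45 L = 2.03 g
trehalose dihydrate: 24.2 mmol/L × 378.3 g/mol × 2.45 L ÷ 1000 = 22.43 g
L-cysteine hydrochloride: 0.0411% w/v = 0.411 g/L → 0.411 × 2.45 L = 1.01 g
EDTA disodium salt: 5.89 mg/L × 2.45 L = 14.43 mg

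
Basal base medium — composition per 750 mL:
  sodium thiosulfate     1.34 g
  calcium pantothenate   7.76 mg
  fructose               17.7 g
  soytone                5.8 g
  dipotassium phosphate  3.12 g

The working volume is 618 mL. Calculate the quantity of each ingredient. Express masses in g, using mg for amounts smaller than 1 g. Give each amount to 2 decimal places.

sodium thiosulfate 1.10 g; calcium pantothenate 6.39 mg; fructose 14.58 g; soytone 4.78 g; dipotassium phosphate 2.57 g

Ratio of target to recipe volume: 618 / 750 = 0.824.
sodium thiosulfate: 1.34 g × (618 mL / 750 mL) = 1.10 g
calcium pantothenate: 7.76 mg × (618 mL / 750 mL) = 6.39 mg
fructose: 17.7 g × (618 mL / 750 mL) = 14.58 g
soytone: 5.8 g × (618 mL / 750 mL) = 4.78 g
dipotassium phosphate: 3.12 g × (618 mL / 750 mL) = 2.57 g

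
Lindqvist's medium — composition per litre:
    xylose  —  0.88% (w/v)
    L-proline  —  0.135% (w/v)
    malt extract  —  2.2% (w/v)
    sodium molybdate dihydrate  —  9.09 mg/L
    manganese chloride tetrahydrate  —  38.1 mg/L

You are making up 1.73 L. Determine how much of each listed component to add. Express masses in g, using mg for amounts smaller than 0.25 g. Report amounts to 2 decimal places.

xylose 15.22 g; L-proline 2.34 g; malt extract 38.06 g; sodium molybdate dihydrate 15.73 mg; manganese chloride tetrahydrate 65.91 mg

Scale factor relative to 1 L: 1.73.
xylose: 0.88 g per 100 mL × 1730 mL ÷ 100 = 15.22 g
L-proline: 0.135% w/v = 1.35 g/L → 1.35 × 1.73 L = 2.34 g
malt extract: 2.2% w/v = 22 g/L → 22 × 1.73 L = 38.06 g
sodium molybdate dihydrate: 9.09 mg/L × 1.73 L = 15.73 mg
manganese chloride tetrahydrate: 38.1 mg/L × 1.73 L = 65.91 mg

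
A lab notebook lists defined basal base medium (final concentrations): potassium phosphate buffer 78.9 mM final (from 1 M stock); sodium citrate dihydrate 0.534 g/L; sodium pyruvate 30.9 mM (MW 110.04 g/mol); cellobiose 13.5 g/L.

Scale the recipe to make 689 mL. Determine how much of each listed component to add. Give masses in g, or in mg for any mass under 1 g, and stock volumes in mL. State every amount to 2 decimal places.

Working volume: 689 mL = 0.689 L.
potassium phosphate buffer: dilute stock: 78.9 mM × 689 mL ÷ 1000 mM = 54.36 mL
sodium citrate dihydrate: 0.534 g/L × 0.689 L = 0.367926 g = 367.93 mg
sodium pyruvate: 30.9 mmol/L × 110.04 g/mol × 0.689 L ÷ 1000 = 2.34 g
cellobiose: 13.5 g/L × 0.689 L = 9.30 g

potassium phosphate buffer 54.36 mL; sodium citrate dihydrate 367.93 mg; sodium pyruvate 2.34 g; cellobiose 9.30 g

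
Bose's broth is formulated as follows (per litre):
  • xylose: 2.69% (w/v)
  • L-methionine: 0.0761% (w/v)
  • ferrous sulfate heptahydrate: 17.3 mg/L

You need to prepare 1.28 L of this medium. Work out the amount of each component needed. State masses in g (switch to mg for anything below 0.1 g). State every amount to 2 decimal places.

Working volume: 1.28 L.
xylose: 2.69% w/v = 26.9 g/L → 26.9 × 1.28 L = 34.43 g
L-methionine: 0.0761 g per 100 mL × 1280 mL ÷ 100 = 0.97 g
ferrous sulfate heptahydrate: 17.3 mg/L × 1.28 L = 22.14 mg

xylose 34.43 g; L-methionine 0.97 g; ferrous sulfate heptahydrate 22.14 mg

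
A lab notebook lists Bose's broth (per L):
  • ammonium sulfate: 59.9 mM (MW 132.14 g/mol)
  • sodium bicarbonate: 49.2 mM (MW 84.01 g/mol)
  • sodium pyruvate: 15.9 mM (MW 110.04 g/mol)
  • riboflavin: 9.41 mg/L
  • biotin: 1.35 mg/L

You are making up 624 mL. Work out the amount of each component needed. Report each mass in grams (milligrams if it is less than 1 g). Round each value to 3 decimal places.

Working volume: 624 mL = 0.624 L.
ammonium sulfate: 59.9 mmol/L × 132.14 g/mol × 0.624 L ÷ 1000 = 4.939 g
sodium bicarbonate: 49.2 mmol/L × 84.01 g/mol × 0.624 L ÷ 1000 = 2.579 g
sodium pyruvate: 15.9 mmol/L × 110.04 g/mol × 0.624 L ÷ 1000 = 1.092 g
riboflavin: 9.41 mg/L × 0.624 L = 5.872 mg
biotin: 1.35 mg/L × 0.624 L = 0.842 mg

ammonium sulfate 4.939 g; sodium bicarbonate 2.579 g; sodium pyruvate 1.092 g; riboflavin 5.872 mg; biotin 0.842 mg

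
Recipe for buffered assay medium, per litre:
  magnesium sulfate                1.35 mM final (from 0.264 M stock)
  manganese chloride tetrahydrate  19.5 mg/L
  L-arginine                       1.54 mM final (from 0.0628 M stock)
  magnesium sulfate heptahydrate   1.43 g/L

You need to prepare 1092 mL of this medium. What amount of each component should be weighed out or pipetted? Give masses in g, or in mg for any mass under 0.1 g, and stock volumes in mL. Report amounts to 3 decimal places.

magnesium sulfate 5.584 mL; manganese chloride tetrahydrate 21.294 mg; L-arginine 26.778 mL; magnesium sulfate heptahydrate 1.562 g

Target volume = 1092 mL = 1.092 L.
magnesium sulfate: V = C2·V2/C1 = 1.35 mM × 1092 mL ÷ 264 mM = 5.584 mL
manganese chloride tetrahydrate: 19.5 mg/L × 1.092 L = 21.294 mg
L-arginine: C1V1 = C2V2 → 1.54 mM × 1092 mL ÷ 62.8 mM = 26.778 mL
magnesium sulfate heptahydrate: 1.43 g/L × 1.092 L = 1.562 g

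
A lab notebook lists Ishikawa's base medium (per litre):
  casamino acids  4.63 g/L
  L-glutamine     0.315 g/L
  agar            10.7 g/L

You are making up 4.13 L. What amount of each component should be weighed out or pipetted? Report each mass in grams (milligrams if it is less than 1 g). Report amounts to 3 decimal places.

Working volume: 4.13 L.
casamino acids: 4.63 g/L × 4.13 L = 19.122 g
L-glutamine: 0.315 g/L × 4.13 L = 1.301 g
agar: 10.7 g/L × 4.13 L = 44.191 g

casamino acids 19.122 g; L-glutamine 1.301 g; agar 44.191 g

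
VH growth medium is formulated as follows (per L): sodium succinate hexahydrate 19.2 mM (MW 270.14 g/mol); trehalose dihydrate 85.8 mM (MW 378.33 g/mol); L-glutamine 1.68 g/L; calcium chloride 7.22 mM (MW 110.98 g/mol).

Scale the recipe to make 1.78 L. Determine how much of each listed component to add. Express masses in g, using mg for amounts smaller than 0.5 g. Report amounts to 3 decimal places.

sodium succinate hexahydrate 9.232 g; trehalose dihydrate 57.780 g; L-glutamine 2.990 g; calcium chloride 1.426 g

Scale factor relative to 1 L: 1.78.
sodium succinate hexahydrate: 19.2 mmol/L × 270.14 g/mol × 1.78 L ÷ 1000 = 9.232 g
trehalose dihydrate: 85.8 mmol/L × 378.33 g/mol × 1.78 L ÷ 1000 = 57.780 g
L-glutamine: 1.68 g/L × 1.78 L = 2.990 g
calcium chloride: 7.22 mmol/L × 110.98 g/mol × 1.78 L ÷ 1000 = 1.426 g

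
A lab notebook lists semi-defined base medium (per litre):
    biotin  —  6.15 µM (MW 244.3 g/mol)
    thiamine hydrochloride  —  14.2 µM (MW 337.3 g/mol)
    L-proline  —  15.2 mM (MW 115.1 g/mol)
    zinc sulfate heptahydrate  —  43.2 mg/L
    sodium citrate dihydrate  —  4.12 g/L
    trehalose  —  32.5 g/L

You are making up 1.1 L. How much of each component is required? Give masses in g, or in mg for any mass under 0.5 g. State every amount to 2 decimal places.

Scale factor relative to 1 L: 1.1.
biotin: 6.15 µmol/L × 244.3 g/mol × 1.1 L ÷ 1000 = 1.65 mg
thiamine hydrochloride: 14.2 µmol/L × 337.3 g/mol × 1.1 L ÷ 1000 = 5.27 mg
L-proline: 15.2 mmol/L × 115.1 g/mol × 1.1 L ÷ 1000 = 1.92 g
zinc sulfate heptahydrate: 43.2 mg/L × 1.1 L = 47.52 mg
sodium citrate dihydrate: 4.12 g/L × 1.1 L = 4.53 g
trehalose: 32.5 g/L × 1.1 L = 35.75 g

biotin 1.65 mg; thiamine hydrochloride 5.27 mg; L-proline 1.92 g; zinc sulfate heptahydrate 47.52 mg; sodium citrate dihydrate 4.53 g; trehalose 35.75 g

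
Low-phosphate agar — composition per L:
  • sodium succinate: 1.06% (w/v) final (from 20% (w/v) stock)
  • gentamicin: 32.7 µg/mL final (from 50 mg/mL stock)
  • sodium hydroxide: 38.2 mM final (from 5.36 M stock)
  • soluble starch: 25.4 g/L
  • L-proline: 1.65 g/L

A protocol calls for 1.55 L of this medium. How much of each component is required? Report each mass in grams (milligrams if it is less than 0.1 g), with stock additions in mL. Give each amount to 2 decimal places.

Working volume: 1.55 L.
sodium succinate: V = C2·V2/C1 = 1.06% ÷ 20% × 1550 mL = 82.15 mL
gentamicin: C1V1 = C2V2 → 32.7 µg/mL × 1550 mL ÷ 50000 µg/mL = 1.01 mL
sodium hydroxide: V = C2·V2/C1 = 38.2 mM × 1550 mL ÷ 5360 mM = 11.05 mL
soluble starch: 25.4 g/L × 1.55 L = 39.37 g
L-proline: 1.65 g/L × 1.55 L = 2.56 g

sodium succinate 82.15 mL; gentamicin 1.01 mL; sodium hydroxide 11.05 mL; soluble starch 39.37 g; L-proline 2.56 g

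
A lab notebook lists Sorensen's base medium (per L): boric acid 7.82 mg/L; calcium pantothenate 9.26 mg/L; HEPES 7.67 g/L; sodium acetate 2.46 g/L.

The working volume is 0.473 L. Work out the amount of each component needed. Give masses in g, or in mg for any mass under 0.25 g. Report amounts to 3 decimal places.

boric acid 3.699 mg; calcium pantothenate 4.380 mg; HEPES 3.628 g; sodium acetate 1.164 g

Scale factor relative to 1 L: 0.473.
boric acid: 7.82 mg/L × 0.473 L = 3.699 mg
calcium pantothenate: 9.26 mg/L × 0.473 L = 4.380 mg
HEPES: 7.67 g/L × 0.473 L = 3.628 g
sodium acetate: 2.46 g/L × 0.473 L = 1.164 g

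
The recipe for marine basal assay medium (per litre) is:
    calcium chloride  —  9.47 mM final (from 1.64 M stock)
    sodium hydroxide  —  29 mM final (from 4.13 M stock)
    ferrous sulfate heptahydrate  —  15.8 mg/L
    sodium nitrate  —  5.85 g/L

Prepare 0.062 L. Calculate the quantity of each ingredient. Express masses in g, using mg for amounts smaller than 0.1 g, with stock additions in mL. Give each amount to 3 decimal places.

calcium chloride 0.358 mL; sodium hydroxide 0.435 mL; ferrous sulfate heptahydrate 0.980 mg; sodium nitrate 0.363 g

Scale factor relative to 1 L: 0.062.
calcium chloride: dilute stock: 9.47 mM × 62 mL ÷ 1640 mM = 0.358 mL
sodium hydroxide: V = C2·V2/C1 = 29 mM × 62 mL ÷ 4130 mM = 0.435 mL
ferrous sulfate heptahydrate: 15.8 mg/L × 0.062 L = 0.980 mg
sodium nitrate: 5.85 g/L × 0.062 L = 0.363 g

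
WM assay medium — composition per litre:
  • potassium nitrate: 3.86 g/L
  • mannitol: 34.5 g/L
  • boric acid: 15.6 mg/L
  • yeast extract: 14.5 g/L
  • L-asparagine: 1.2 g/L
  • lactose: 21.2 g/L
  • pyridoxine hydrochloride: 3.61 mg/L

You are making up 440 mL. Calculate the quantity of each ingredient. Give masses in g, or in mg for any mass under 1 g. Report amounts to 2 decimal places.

Target volume = 440 mL = 0.44 L.
potassium nitrate: 3.86 g/L × 0.44 L = 1.70 g
mannitol: 34.5 g/L × 0.44 L = 15.18 g
boric acid: 15.6 mg/L × 0.44 L = 6.86 mg
yeast extract: 14.5 g/L × 0.44 L = 6.38 g
L-asparagine: 1.2 g/L × 0.44 L = 0.528 g = 528.00 mg
lactose: 21.2 g/L × 0.44 L = 9.33 g
pyridoxine hydrochloride: 3.61 mg/L × 0.44 L = 1.59 mg

potassium nitrate 1.70 g; mannitol 15.18 g; boric acid 6.86 mg; yeast extract 6.38 g; L-asparagine 528.00 mg; lactose 9.33 g; pyridoxine hydrochloride 1.59 mg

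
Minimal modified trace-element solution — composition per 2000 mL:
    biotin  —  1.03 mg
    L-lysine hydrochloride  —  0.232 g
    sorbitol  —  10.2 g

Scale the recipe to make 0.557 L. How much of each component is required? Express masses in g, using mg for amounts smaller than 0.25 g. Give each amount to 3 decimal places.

biotin 0.287 mg; L-lysine hydrochloride 64.612 mg; sorbitol 2.841 g

Scale factor = 557 mL / 2000 mL = 0.2785.
biotin: 1.03 mg × (557 mL / 2000 mL) = 0.287 mg
L-lysine hydrochloride: 0.232 g × (557 mL / 2000 mL) = 0.064612 g = 64.612 mg
sorbitol: 10.2 g × (557 mL / 2000 mL) = 2.841 g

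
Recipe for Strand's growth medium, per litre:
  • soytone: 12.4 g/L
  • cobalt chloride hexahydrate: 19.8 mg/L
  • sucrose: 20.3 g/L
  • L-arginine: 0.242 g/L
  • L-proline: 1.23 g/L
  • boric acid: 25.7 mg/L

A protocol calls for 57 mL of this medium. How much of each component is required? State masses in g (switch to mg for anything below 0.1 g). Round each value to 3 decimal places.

Working volume: 57 mL = 0.057 L.
soytone: 12.4 g/L × 0.057 L = 0.707 g
cobalt chloride hexahydrate: 19.8 mg/L × 0.057 L = 1.129 mg
sucrose: 20.3 g/L × 0.057 L = 1.157 g
L-arginine: 0.242 g/L × 0.057 L = 0.013794 g = 13.794 mg
L-proline: 1.23 g/L × 0.057 L = 0.07011 g = 70.110 mg
boric acid: 25.7 mg/L × 0.057 L = 1.465 mg

soytone 0.707 g; cobalt chloride hexahydrate 1.129 mg; sucrose 1.157 g; L-arginine 13.794 mg; L-proline 70.110 mg; boric acid 1.465 mg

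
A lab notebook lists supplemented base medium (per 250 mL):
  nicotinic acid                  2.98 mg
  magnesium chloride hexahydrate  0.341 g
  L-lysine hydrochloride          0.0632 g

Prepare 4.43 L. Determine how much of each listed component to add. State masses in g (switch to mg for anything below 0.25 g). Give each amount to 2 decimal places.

Scale factor = 4430 mL / 250 mL = 17.72.
nicotinic acid: 2.98 mg × (4430 mL / 250 mL) = 52.81 mg
magnesium chloride hexahydrate: 0.341 g × (4430 mL / 250 mL) = 6.04 g
L-lysine hydrochloride: 0.0632 g × (4430 mL / 250 mL) = 1.12 g

nicotinic acid 52.81 mg; magnesium chloride hexahydrate 6.04 g; L-lysine hydrochloride 1.12 g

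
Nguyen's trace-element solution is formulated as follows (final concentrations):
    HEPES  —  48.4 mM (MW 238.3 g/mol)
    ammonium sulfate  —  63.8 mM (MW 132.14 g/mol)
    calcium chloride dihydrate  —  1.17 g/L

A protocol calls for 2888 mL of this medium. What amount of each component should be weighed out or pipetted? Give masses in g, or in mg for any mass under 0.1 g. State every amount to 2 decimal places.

Target volume = 2888 mL = 2.888 L.
HEPES: 48.4 mmol/L × 238.3 g/mol × 2.888 L ÷ 1000 = 33.31 g
ammonium sulfate: 63.8 mmol/L × 132.14 g/mol × 2.888 L ÷ 1000 = 24.35 g
calcium chloride dihydrate: 1.17 g/L × 2.888 L = 3.38 g

HEPES 33.31 g; ammonium sulfate 24.35 g; calcium chloride dihydrate 3.38 g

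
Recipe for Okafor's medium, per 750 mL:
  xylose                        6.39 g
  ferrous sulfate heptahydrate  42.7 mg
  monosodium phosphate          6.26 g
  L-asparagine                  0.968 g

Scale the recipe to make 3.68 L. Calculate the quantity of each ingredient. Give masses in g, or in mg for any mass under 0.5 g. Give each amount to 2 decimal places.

Scale factor = 3680 mL / 750 mL = 4.90667.
xylose: 6.39 g × (3680 mL / 750 mL) = 31.35 g
ferrous sulfate heptahydrate: 42.7 mg × (3680 mL / 750 mL) = 209.51 mg
monosodium phosphate: 6.26 g × (3680 mL / 750 mL) = 30.72 g
L-asparagine: 0.968 g × (3680 mL / 750 mL) = 4.75 g

xylose 31.35 g; ferrous sulfate heptahydrate 209.51 mg; monosodium phosphate 30.72 g; L-asparagine 4.75 g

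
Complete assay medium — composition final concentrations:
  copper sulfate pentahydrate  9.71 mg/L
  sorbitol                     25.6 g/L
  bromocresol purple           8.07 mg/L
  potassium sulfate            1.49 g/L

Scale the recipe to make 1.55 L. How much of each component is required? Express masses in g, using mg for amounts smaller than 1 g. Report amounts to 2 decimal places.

Working volume: 1.55 L.
copper sulfate pentahydrate: 9.71 mg/L × 1.55 L = 15.05 mg
sorbitol: 25.6 g/L × 1.55 L = 39.68 g
bromocresol purple: 8.07 mg/L × 1.55 L = 12.51 mg
potassium sulfate: 1.49 g/L × 1.55 L = 2.31 g

copper sulfate pentahydrate 15.05 mg; sorbitol 39.68 g; bromocresol purple 12.51 mg; potassium sulfate 2.31 g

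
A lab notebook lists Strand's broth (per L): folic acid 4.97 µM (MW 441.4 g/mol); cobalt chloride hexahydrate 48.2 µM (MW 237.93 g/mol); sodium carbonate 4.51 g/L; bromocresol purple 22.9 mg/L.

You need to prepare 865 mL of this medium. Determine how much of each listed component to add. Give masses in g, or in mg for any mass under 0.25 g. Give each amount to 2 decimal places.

Working volume: 865 mL = 0.865 L.
folic acid: 4.97 µmol/L × 441.4 g/mol × 0.865 L ÷ 1000 = 1.90 mg
cobalt chloride hexahydrate: 48.2 µmol/L × 237.93 g/mol × 0.865 L ÷ 1000 = 9.92 mg
sodium carbonate: 4.51 g/L × 0.865 L = 3.90 g
bromocresol purple: 22.9 mg/L × 0.865 L = 19.81 mg

folic acid 1.90 mg; cobalt chloride hexahydrate 9.92 mg; sodium carbonate 3.90 g; bromocresol purple 19.81 mg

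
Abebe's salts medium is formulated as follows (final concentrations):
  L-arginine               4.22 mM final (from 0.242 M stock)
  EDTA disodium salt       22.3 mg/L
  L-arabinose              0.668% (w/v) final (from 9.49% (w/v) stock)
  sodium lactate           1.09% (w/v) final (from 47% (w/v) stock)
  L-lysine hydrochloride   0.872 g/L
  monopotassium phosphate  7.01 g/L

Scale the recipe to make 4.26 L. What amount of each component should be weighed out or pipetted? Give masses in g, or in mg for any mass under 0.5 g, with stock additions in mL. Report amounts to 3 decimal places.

L-arginine 74.286 mL; EDTA disodium salt 94.998 mg; L-arabinose 299.861 mL; sodium lactate 98.796 mL; L-lysine hydrochloride 3.715 g; monopotassium phosphate 29.863 g

Scale factor relative to 1 L: 4.26.
L-arginine: dilute stock: 4.22 mM × 4260 mL ÷ 242 mM = 74.286 mL
EDTA disodium salt: 22.3 mg/L × 4.26 L = 94.998 mg
L-arabinose: C1V1 = C2V2 → 0.668% ÷ 9.49% × 4260 mL = 299.861 mL
sodium lactate: C1V1 = C2V2 → 1.09% ÷ 47% × 4260 mL = 98.796 mL
L-lysine hydrochloride: 0.872 g/L × 4.26 L = 3.715 g
monopotassium phosphate: 7.01 g/L × 4.26 L = 29.863 g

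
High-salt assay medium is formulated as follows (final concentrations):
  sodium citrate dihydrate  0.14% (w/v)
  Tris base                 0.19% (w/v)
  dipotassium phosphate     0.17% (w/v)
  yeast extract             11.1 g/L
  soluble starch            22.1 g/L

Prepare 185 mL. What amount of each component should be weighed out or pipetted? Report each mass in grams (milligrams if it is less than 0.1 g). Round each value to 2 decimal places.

Target volume = 185 mL = 0.185 L.
sodium citrate dihydrate: 0.14% w/v = 1.4 g/L → 1.4 × 0.185 L = 0.26 g
Tris base: 0.19 g per 100 mL × 185 mL ÷ 100 = 0.35 g
dipotassium phosphate: 0.17 g per 100 mL × 185 mL ÷ 100 = 0.31 g
yeast extract: 11.1 g/L × 0.185 L = 2.05 g
soluble starch: 22.1 g/L × 0.185 L = 4.09 g

sodium citrate dihydrate 0.26 g; Tris base 0.35 g; dipotassium phosphate 0.31 g; yeast extract 2.05 g; soluble starch 4.09 g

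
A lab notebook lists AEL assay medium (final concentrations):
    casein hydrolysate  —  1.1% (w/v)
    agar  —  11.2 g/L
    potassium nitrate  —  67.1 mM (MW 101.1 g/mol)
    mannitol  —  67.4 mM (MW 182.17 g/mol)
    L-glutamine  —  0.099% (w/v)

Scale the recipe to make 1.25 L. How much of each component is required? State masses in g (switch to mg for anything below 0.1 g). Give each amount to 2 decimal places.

casein hydrolysate 13.75 g; agar 14.00 g; potassium nitrate 8.48 g; mannitol 15.35 g; L-glutamine 1.24 g

Working volume: 1.25 L.
casein hydrolysate: 1.1 g per 100 mL × 1250 mL ÷ 100 = 13.75 g
agar: 11.2 g/L × 1.25 L = 14.00 g
potassium nitrate: 67.1 mmol/L × 101.1 g/mol × 1.25 L ÷ 1000 = 8.48 g
mannitol: 67.4 mmol/L × 182.17 g/mol × 1.25 L ÷ 1000 = 15.35 g
L-glutamine: 0.099% w/v = 0.99 g/L → 0.99 × 1.25 L = 1.24 g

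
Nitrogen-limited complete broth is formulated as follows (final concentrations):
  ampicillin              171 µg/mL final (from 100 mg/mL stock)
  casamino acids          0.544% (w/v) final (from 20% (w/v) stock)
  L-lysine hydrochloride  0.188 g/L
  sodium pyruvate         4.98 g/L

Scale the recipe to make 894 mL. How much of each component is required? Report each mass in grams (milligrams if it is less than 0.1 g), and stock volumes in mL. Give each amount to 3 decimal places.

Target volume = 894 mL = 0.894 L.
ampicillin: dilute stock: 171 µg/mL × 894 mL ÷ 100000 µg/mL = 1.529 mL
casamino acids: C1V1 = C2V2 → 0.544% ÷ 20% × 894 mL = 24.317 mL
L-lysine hydrochloride: 0.188 g/L × 0.894 L = 0.168 g
sodium pyruvate: 4.98 g/L × 0.894 L = 4.452 g

ampicillin 1.529 mL; casamino acids 24.317 mL; L-lysine hydrochloride 0.168 g; sodium pyruvate 4.452 g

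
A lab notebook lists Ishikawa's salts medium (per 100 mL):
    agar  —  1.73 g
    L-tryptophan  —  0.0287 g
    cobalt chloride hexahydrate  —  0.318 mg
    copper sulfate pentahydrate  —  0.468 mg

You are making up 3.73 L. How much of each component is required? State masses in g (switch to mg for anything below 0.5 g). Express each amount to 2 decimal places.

agar 64.53 g; L-tryptophan 1.07 g; cobalt chloride hexahydrate 11.86 mg; copper sulfate pentahydrate 17.46 mg

Ratio of target to recipe volume: 3730 / 100 = 37.3.
agar: 1.73 g × (3730 mL / 100 mL) = 64.53 g
L-tryptophan: 0.0287 g × (3730 mL / 100 mL) = 1.07 g
cobalt chloride hexahydrate: 0.318 mg × (3730 mL / 100 mL) = 11.86 mg
copper sulfate pentahydrate: 0.468 mg × (3730 mL / 100 mL) = 17.46 mg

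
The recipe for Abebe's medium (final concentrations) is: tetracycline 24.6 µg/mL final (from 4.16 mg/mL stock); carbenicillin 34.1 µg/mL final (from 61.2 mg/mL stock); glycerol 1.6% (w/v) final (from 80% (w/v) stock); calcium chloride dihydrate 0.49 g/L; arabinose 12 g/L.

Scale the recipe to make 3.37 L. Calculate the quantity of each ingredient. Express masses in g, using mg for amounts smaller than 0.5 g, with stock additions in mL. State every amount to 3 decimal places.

Working volume: 3.37 L.
tetracycline: C1V1 = C2V2 → 24.6 µg/mL × 3370 mL ÷ 4160 µg/mL = 19.928 mL
carbenicillin: dilute stock: 34.1 µg/mL × 3370 mL ÷ 61200 µg/mL = 1.878 mL
glycerol: dilute stock: 1.6% ÷ 80% × 3370 mL = 67.400 mL
calcium chloride dihydrate: 0.49 g/L × 3.37 L = 1.651 g
arabinose: 12 g/L × 3.37 L = 40.440 g

tetracycline 19.928 mL; carbenicillin 1.878 mL; glycerol 67.400 mL; calcium chloride dihydrate 1.651 g; arabinose 40.440 g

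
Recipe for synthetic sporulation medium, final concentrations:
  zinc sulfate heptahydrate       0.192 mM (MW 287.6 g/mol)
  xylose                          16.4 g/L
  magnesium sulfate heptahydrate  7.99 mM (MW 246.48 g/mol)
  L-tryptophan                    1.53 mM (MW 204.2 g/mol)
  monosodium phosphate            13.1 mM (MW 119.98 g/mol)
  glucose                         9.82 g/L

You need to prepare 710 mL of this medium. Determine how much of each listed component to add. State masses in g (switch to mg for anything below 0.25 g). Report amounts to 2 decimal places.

zinc sulfate heptahydrate 39.21 mg; xylose 11.64 g; magnesium sulfate heptahydrate 1.40 g; L-tryptophan 221.82 mg; monosodium phosphate 1.12 g; glucose 6.97 g

Scale factor relative to 1 L: 0.71.
zinc sulfate heptahydrate: 0.192 mmol/L × 287.6 mg/mmol × 0.71 L = 39.21 mg
xylose: 16.4 g/L × 0.71 L = 11.64 g
magnesium sulfate heptahydrate: 7.99 mmol/L × 246.48 g/mol × 0.71 L ÷ 1000 = 1.40 g
L-tryptophan: 1.53 mmol/L × 204.2 mg/mmol × 0.71 L = 221.82 mg
monosodium phosphate: 13.1 mmol/L × 119.98 g/mol × 0.71 L ÷ 1000 = 1.12 g
glucose: 9.82 g/L × 0.71 L = 6.97 g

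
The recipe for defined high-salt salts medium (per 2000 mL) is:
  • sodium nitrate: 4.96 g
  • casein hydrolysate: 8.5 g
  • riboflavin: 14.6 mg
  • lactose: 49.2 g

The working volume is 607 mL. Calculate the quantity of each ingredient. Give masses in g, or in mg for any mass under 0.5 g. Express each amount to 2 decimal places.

Scale factor = 607 mL / 2000 mL = 0.3035.
sodium nitrate: 4.96 g × (607 mL / 2000 mL) = 1.51 g
casein hydrolysate: 8.5 g × (607 mL / 2000 mL) = 2.58 g
riboflavin: 14.6 mg × (607 mL / 2000 mL) = 4.43 mg
lactose: 49.2 g × (607 mL / 2000 mL) = 14.93 g

sodium nitrate 1.51 g; casein hydrolysate 2.58 g; riboflavin 4.43 mg; lactose 14.93 g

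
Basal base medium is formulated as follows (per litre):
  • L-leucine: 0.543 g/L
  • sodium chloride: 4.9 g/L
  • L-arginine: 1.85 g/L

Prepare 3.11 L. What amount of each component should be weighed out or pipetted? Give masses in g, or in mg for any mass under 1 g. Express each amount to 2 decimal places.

Working volume: 3.11 L.
L-leucine: 0.543 g/L × 3.11 L = 1.69 g
sodium chloride: 4.9 g/L × 3.11 L = 15.24 g
L-arginine: 1.85 g/L × 3.11 L = 5.75 g

L-leucine 1.69 g; sodium chloride 15.24 g; L-arginine 5.75 g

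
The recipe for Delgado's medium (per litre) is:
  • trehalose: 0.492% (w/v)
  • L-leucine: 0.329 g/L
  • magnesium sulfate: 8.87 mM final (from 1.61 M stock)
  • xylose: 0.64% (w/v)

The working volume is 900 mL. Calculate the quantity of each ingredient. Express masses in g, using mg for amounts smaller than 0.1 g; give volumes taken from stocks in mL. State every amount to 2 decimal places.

Working volume: 900 mL = 0.9 L.
trehalose: 0.492% w/v = 4.92 g/L → 4.92 × 0.9 L = 4.43 g
L-leucine: 0.329 g/L × 0.9 L = 0.30 g
magnesium sulfate: C1V1 = C2V2 → 8.87 mM × 900 mL ÷ 1610 mM = 4.96 mL
xylose: 0.64% w/v = 6.4 g/L → 6.4 × 0.9 L = 5.76 g

trehalose 4.43 g; L-leucine 0.30 g; magnesium sulfate 4.96 mL; xylose 5.76 g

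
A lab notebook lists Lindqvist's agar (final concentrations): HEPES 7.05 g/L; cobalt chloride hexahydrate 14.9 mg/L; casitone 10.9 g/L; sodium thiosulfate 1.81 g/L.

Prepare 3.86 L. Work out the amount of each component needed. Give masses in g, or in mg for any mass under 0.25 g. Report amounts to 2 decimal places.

HEPES 27.21 g; cobalt chloride hexahydrate 57.51 mg; casitone 42.07 g; sodium thiosulfate 6.99 g

Working volume: 3.86 L.
HEPES: 7.05 g/L × 3.86 L = 27.21 g
cobalt chloride hexahydrate: 14.9 mg/L × 3.86 L = 57.51 mg
casitone: 10.9 g/L × 3.86 L = 42.07 g
sodium thiosulfate: 1.81 g/L × 3.86 L = 6.99 g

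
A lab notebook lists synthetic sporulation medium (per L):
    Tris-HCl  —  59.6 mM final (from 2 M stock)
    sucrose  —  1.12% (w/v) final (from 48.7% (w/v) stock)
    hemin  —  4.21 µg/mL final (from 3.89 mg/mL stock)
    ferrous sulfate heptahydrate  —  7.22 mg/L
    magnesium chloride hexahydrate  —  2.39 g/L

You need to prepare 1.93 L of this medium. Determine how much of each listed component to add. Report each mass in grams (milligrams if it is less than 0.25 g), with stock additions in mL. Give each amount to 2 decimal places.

Working volume: 1.93 L.
Tris-HCl: dilute stock: 59.6 mM × 1930 mL ÷ 2000 mM = 57.51 mL
sucrose: V = C2·V2/C1 = 1.12% ÷ 48.7% × 1930 mL = 44.39 mL
hemin: V = C2·V2/C1 = 4.21 µg/mL × 1930 mL ÷ 3890 µg/mL = 2.09 mL
ferrous sulfate heptahydrate: 7.22 mg/L × 1.93 L = 13.93 mg
magnesium chloride hexahydrate: 2.39 g/L × 1.93 L = 4.61 g

Tris-HCl 57.51 mL; sucrose 44.39 mL; hemin 2.09 mL; ferrous sulfate heptahydrate 13.93 mg; magnesium chloride hexahydrate 4.61 g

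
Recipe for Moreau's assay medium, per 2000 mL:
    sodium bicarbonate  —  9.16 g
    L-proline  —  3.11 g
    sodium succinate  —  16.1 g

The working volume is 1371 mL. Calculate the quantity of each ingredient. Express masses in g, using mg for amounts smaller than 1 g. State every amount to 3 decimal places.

Ratio of target to recipe volume: 1371 / 2000 = 0.6855.
sodium bicarbonate: 9.16 g × (1371 mL / 2000 mL) = 6.279 g
L-proline: 3.11 g × (1371 mL / 2000 mL) = 2.132 g
sodium succinate: 16.1 g × (1371 mL / 2000 mL) = 11.037 g

sodium bicarbonate 6.279 g; L-proline 2.132 g; sodium succinate 11.037 g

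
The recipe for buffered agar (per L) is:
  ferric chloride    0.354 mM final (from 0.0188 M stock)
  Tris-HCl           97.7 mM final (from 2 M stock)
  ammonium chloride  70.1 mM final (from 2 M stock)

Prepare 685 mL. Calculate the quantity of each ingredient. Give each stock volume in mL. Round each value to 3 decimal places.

Scale factor relative to 1 L: 0.685.
ferric chloride: C1V1 = C2V2 → 0.354 mM × 685 mL ÷ 18.8 mM = 12.898 mL
Tris-HCl: C1V1 = C2V2 → 97.7 mM × 685 mL ÷ 2000 mM = 33.462 mL
ammonium chloride: V = C2·V2/C1 = 70.1 mM × 685 mL ÷ 2000 mM = 24.009 mL

ferric chloride 12.898 mL; Tris-HCl 33.462 mL; ammonium chloride 24.009 mL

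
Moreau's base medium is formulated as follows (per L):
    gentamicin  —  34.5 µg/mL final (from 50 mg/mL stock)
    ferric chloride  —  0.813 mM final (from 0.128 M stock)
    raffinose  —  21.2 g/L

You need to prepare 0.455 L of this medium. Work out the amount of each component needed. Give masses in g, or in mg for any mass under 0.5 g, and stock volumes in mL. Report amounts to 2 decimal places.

Working volume: 0.455 L.
gentamicin: dilute stock: 34.5 µg/mL × 455 mL ÷ 50000 µg/mL = 0.31 mL
ferric chloride: dilute stock: 0.813 mM × 455 mL ÷ 128 mM = 2.89 mL
raffinose: 21.2 g/L × 0.455 L = 9.65 g

gentamicin 0.31 mL; ferric chloride 2.89 mL; raffinose 9.65 g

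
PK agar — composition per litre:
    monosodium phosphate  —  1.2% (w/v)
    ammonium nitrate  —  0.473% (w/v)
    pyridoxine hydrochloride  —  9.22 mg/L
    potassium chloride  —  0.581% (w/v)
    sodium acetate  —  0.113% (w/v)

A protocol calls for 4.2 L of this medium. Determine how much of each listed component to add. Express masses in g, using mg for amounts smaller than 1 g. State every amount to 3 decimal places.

Working volume: 4.2 L.
monosodium phosphate: 1.2 g per 100 mL × 4200 mL ÷ 100 = 50.400 g
ammonium nitrate: 0.473 g per 100 mL × 4200 mL ÷ 100 = 19.866 g
pyridoxine hydrochloride: 9.22 mg/L × 4.2 L = 38.724 mg
potassium chloride: 0.581 g per 100 mL × 4200 mL ÷ 100 = 24.402 g
sodium acetate: 0.113 g per 100 mL × 4200 mL ÷ 100 = 4.746 g

monosodium phosphate 50.400 g; ammonium nitrate 19.866 g; pyridoxine hydrochloride 38.724 mg; potassium chloride 24.402 g; sodium acetate 4.746 g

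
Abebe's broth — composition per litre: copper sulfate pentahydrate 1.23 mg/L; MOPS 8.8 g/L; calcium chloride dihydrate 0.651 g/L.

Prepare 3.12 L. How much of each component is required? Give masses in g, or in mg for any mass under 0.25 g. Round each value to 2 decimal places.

Scale factor relative to 1 L: 3.12.
copper sulfate pentahydrate: 1.23 mg/L × 3.12 L = 3.84 mg
MOPS: 8.8 g/L × 3.12 L = 27.46 g
calcium chloride dihydrate: 0.651 g/L × 3.12 L = 2.03 g

copper sulfate pentahydrate 3.84 mg; MOPS 27.46 g; calcium chloride dihydrate 2.03 g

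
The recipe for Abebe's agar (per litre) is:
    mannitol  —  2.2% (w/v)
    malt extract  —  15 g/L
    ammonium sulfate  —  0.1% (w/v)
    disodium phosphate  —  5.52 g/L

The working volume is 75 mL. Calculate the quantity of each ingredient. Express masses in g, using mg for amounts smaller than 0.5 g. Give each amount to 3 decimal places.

mannitol 1.650 g; malt extract 1.125 g; ammonium sulfate 75.000 mg; disodium phosphate 414.000 mg

Scale factor relative to 1 L: 0.075.
mannitol: 2.2 g per 100 mL × 75 mL ÷ 100 = 1.650 g
malt extract: 15 g/L × 0.075 L = 1.125 g
ammonium sulfate: 0.1 g per 100 mL × 75 mL ÷ 100 = 0.075 g = 75.000 mg
disodium phosphate: 5.52 g/L × 0.075 L = 0.414 g = 414.000 mg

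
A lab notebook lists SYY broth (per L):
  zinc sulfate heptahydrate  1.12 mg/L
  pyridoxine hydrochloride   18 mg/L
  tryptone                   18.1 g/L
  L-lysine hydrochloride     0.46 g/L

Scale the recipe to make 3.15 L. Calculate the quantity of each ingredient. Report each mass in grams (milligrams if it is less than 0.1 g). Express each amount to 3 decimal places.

zinc sulfate heptahydrate 3.528 mg; pyridoxine hydrochloride 56.700 mg; tryptone 57.015 g; L-lysine hydrochloride 1.449 g

Scale factor relative to 1 L: 3.15.
zinc sulfate heptahydrate: 1.12 mg/L × 3.15 L = 3.528 mg
pyridoxine hydrochloride: 18 mg/L × 3.15 L = 56.700 mg
tryptone: 18.1 g/L × 3.15 L = 57.015 g
L-lysine hydrochloride: 0.46 g/L × 3.15 L = 1.449 g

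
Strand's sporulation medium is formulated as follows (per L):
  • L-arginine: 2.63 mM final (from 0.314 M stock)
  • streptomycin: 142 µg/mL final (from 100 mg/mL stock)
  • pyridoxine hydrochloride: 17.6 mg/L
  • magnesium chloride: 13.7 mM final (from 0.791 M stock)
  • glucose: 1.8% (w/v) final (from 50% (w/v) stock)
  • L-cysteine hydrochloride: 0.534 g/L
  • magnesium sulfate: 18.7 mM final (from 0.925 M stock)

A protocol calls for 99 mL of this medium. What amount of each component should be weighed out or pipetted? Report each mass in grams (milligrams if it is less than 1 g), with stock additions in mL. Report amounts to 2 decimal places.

L-arginine 0.83 mL; streptomycin 0.14 mL; pyridoxine hydrochloride 1.74 mg; magnesium chloride 1.71 mL; glucose 3.56 mL; L-cysteine hydrochloride 52.87 mg; magnesium sulfate 2.00 mL

Scale factor relative to 1 L: 0.099.
L-arginine: V = C2·V2/C1 = 2.63 mM × 99 mL ÷ 314 mM = 0.83 mL
streptomycin: C1V1 = C2V2 → 142 µg/mL × 99 mL ÷ 100000 µg/mL = 0.14 mL
pyridoxine hydrochloride: 17.6 mg/L × 0.099 L = 1.74 mg
magnesium chloride: V = C2·V2/C1 = 13.7 mM × 99 mL ÷ 791 mM = 1.71 mL
glucose: C1V1 = C2V2 → 1.8% ÷ 50% × 99 mL = 3.56 mL
L-cysteine hydrochloride: 0.534 g/L × 0.099 L = 0.052866 g = 52.87 mg
magnesium sulfate: dilute stock: 18.7 mM × 99 mL ÷ 925 mM = 2.00 mL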